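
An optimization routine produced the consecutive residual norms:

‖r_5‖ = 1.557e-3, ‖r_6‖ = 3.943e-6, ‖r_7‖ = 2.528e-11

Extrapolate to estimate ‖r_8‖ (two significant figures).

First estimate the order: p ≈ ln(‖r_7‖/‖r_6‖) / ln(‖r_6‖/‖r_5‖) = ln(2.528e-11/3.943e-6)/ln(3.943e-6/1.557e-3) = ln(6.41136e-06)/ln(0.00253243) ≈ 2.0000.
Then ‖r_8‖ ≈ ‖r_7‖·(‖r_7‖/‖r_6‖)^p = 2.528e-11·(6.41136e-06)^2.0000 = 2.528e-11·4.11055e-11 ≈ 1.039e-21.

1.0e-21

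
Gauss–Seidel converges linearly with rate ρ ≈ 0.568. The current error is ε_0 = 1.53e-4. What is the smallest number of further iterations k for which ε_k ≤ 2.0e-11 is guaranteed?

After k steps, ε_k ≈ 1.53e-4·0.568^k.
Need 0.568^k ≤ 2.0e-11/1.53e-4 = 1.30719e-07.
k ≥ ln(1.30719e-07)/ln(0.568) = -15.8502/-0.56563 = 28.022.
Smallest integer k = 29.

29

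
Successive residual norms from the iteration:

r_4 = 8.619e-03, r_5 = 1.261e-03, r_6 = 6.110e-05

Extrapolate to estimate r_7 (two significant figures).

First estimate the order: p ≈ ln(r_6/r_5) / ln(r_5/r_4) = ln(6.110e-05/1.261e-03)/ln(1.261e-03/8.619e-03) = ln(0.0484536)/ln(0.146305) ≈ 1.5749.
Then r_7 ≈ r_6·(r_6/r_5)^p = 6.110e-05·(0.0484536)^1.5749 = 6.110e-05·0.00850198 ≈ 5.195e-07.

5.2e-7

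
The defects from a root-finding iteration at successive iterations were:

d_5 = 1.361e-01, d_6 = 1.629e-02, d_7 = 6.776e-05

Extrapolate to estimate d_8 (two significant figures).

First estimate the order: p ≈ ln(d_7/d_6) / ln(d_6/d_5) = ln(6.776e-05/1.629e-02)/ln(1.629e-02/1.361e-01) = ln(0.00415961)/ln(0.119691) ≈ 2.5825.
Then d_8 ≈ d_7·(d_7/d_6)^p = 6.776e-05·(0.00415961)^2.5825 = 6.776e-05·7.0991e-07 ≈ 4.81e-11.

4.8e-11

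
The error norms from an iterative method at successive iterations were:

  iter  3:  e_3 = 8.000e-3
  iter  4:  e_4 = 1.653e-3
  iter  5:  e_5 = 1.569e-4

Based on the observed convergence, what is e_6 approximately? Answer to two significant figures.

First estimate the order: p ≈ ln(e_5/e_4) / ln(e_4/e_3) = ln(1.569e-4/1.653e-3)/ln(1.653e-3/8.000e-3) = ln(0.0949183)/ln(0.206625) ≈ 1.4933.
Then e_6 ≈ e_5·(e_5/e_4)^p = 1.569e-4·(0.0949183)^1.4933 = 1.569e-4·0.0297082 ≈ 4.661e-06.

4.7e-6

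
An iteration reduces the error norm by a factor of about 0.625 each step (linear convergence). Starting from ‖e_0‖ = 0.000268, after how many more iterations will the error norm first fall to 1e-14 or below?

52

After k steps, ‖e_k‖ ≈ 0.000268·0.625^k.
Need 0.625^k ≤ 1e-14/0.000268 = 3.73134e-11.
k ≥ ln(3.73134e-11)/ln(0.625) = -24.0117/-0.47000 = 51.089.
Smallest integer k = 52.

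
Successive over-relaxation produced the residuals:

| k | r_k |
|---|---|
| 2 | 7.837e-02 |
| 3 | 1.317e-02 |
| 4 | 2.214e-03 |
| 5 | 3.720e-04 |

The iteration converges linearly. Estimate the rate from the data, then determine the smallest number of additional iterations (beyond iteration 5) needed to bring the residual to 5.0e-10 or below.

Rate ρ ≈ r_5/r_4 = 3.720e-04/2.214e-03 = 0.1680.
After j more steps, r_{5+j} ≈ 3.720e-04·ρ^j; need ρ^j ≤ 5.0e-10/3.720e-04 = 1.34409e-06.
j ≥ ln(1.34409e-06)/ln(0.1680) = -13.5198/-1.78379 = 7.579.
So 8 more iterations are needed.

8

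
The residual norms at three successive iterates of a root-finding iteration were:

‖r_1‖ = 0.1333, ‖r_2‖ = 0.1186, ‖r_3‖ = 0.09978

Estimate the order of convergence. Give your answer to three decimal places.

p ≈ ln(‖r_3‖/‖r_2‖) / ln(‖r_2‖/‖r_1‖)
  = ln(0.09978/0.1186) / ln(0.1186/0.1333)
  = ln(0.841315) / ln(0.889722)
  = -0.172789 / -0.116846 ≈ 1.478775

1.479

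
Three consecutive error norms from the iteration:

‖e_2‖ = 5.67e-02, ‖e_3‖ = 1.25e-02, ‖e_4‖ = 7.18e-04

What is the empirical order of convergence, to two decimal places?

p ≈ ln(‖e_4‖/‖e_3‖) / ln(‖e_3‖/‖e_2‖)
  = ln(7.18e-04/1.25e-02) / ln(1.25e-02/5.67e-02)
  = ln(0.05744) / ln(0.220459)
  = -2.85701 / -1.51204 ≈ 1.88951

1.89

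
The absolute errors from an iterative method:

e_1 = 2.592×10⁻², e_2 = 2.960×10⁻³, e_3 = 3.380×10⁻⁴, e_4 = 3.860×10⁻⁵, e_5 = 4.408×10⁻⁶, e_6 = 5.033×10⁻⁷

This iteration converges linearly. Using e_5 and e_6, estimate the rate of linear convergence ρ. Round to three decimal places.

ρ ≈ e_6/e_5 = 5.033×10⁻⁷/4.408×10⁻⁶ = 0.11418

0.114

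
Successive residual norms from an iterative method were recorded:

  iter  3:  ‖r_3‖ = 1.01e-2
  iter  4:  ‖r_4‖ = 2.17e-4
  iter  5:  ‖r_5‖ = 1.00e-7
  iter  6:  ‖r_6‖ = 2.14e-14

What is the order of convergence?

2

Consecutive ratios: ‖r_6‖/‖r_5‖ = 2.14e-14/1.00e-7 = 2.14e-07, ‖r_5‖/‖r_4‖ = 1.00e-7/2.17e-4 = 0.000460829.
p ≈ ln(2.14e-07)/ln(0.000460829) = -15.3573/-7.6825 ≈ 2.00.
So the convergence is quadratic (order 2).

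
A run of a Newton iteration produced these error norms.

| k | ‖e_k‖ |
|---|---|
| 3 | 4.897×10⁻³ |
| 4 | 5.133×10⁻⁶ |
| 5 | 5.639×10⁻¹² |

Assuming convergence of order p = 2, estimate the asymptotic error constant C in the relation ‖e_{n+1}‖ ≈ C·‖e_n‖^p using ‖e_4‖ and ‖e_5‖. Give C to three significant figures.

C ≈ ‖e_5‖ / ‖e_4‖^2
  = 5.639×10⁻¹² / (5.133×10⁻⁶)^2
  = 5.639×10⁻¹² / 2.63477e-11 ≈ 0.21402

0.214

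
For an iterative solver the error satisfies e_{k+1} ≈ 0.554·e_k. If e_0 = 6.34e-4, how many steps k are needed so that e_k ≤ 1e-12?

35

After k steps, e_k ≈ 6.34e-4·0.554^k.
Need 0.554^k ≤ 1e-12/6.34e-4 = 1.57729e-09.
k ≥ ln(1.57729e-09)/ln(0.554) = -20.2676/-0.59059 = 34.318.
Smallest integer k = 35.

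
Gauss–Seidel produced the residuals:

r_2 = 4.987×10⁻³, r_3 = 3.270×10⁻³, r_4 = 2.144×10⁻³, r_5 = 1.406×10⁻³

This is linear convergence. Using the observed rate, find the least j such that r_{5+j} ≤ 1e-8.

Rate ρ ≈ r_5/r_4 = 1.406×10⁻³/2.144×10⁻³ = 0.6558.
After j more steps, r_{5+j} ≈ 1.406×10⁻³·ρ^j; need ρ^j ≤ 1e-8/1.406×10⁻³ = 7.11238e-06.
j ≥ ln(7.11238e-06)/ln(0.6558) = -11.8537/-0.42190 = 28.096.
So 29 more iterations are needed.

29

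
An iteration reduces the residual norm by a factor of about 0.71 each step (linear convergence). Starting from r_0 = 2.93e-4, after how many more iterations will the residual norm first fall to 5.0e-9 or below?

After k steps, r_k ≈ 2.93e-4·0.71^k.
Need 0.71^k ≤ 5.0e-9/2.93e-4 = 1.70648e-05.
k ≥ ln(1.70648e-05)/ln(0.71) = -10.9785/-0.34249 = 32.055.
Smallest integer k = 33.

33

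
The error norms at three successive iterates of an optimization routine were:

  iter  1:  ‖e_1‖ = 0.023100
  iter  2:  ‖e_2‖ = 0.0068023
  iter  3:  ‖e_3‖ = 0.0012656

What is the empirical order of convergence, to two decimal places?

p ≈ ln(‖e_3‖/‖e_2‖) / ln(‖e_2‖/‖e_1‖)
  = ln(0.0012656/0.0068023) / ln(0.0068023/0.023100)
  = ln(0.186055) / ln(0.294472)
  = -1.68171 / -1.22257 ≈ 1.37555

1.38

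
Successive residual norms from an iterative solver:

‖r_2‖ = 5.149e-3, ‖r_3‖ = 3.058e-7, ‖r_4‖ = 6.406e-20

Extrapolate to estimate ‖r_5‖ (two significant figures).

5.9e-58

First estimate the order: p ≈ ln(‖r_4‖/‖r_3‖) / ln(‖r_3‖/‖r_2‖) = ln(6.406e-20/3.058e-7)/ln(3.058e-7/5.149e-3) = ln(2.09483e-13)/ln(5.93902e-05) ≈ 3.0000.
Then ‖r_5‖ ≈ ‖r_4‖·(‖r_4‖/‖r_3‖)^p = 6.406e-20·(2.09483e-13)^3.0000 = 6.406e-20·9.19277e-39 ≈ 5.889e-58.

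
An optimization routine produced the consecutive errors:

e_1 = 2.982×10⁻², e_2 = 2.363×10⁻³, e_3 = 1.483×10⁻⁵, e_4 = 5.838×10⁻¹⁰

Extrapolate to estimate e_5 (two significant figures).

9.0e-19

First estimate the order: p ≈ ln(e_4/e_3) / ln(e_3/e_2) = ln(5.838×10⁻¹⁰/1.483×10⁻⁵)/ln(1.483×10⁻⁵/2.363×10⁻³) = ln(3.93661e-05)/ln(0.00627592) ≈ 2.0001.
Then e_5 ≈ e_4·(e_4/e_3)^p = 5.838×10⁻¹⁰·(3.93661e-05)^2.0001 = 5.838×10⁻¹⁰·1.54812e-09 ≈ 9.038e-19.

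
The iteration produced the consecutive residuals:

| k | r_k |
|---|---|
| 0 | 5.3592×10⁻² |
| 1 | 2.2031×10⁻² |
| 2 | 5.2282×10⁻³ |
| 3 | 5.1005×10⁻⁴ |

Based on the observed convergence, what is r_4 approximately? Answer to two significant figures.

First estimate the order: p ≈ ln(r_3/r_2) / ln(r_2/r_1) = ln(5.1005×10⁻⁴/5.2282×10⁻³)/ln(5.2282×10⁻³/2.2031×10⁻²) = ln(0.0975575)/ln(0.237311) ≈ 1.6180.
Then r_4 ≈ r_3·(r_3/r_2)^p = 5.1005×10⁻⁴·(0.0975575)^1.6180 = 5.1005×10⁻⁴·0.0231539 ≈ 1.181e-05.

1.2e-5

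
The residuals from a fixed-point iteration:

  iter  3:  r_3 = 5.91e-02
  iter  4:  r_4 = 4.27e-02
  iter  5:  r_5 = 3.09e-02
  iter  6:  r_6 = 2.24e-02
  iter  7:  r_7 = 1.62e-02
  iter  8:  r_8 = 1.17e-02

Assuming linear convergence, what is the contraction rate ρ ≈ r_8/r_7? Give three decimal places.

0.722

ρ ≈ r_8/r_7 = 1.17e-02/1.62e-02 = 0.72222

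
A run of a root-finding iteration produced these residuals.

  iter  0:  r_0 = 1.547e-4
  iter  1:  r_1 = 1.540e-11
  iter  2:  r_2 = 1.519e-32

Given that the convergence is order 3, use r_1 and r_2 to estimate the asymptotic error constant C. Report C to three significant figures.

4.16

C ≈ r_2 / r_1^3
  = 1.519e-32 / (1.540e-11)^3
  = 1.519e-32 / 3.65226e-33 ≈ 4.1591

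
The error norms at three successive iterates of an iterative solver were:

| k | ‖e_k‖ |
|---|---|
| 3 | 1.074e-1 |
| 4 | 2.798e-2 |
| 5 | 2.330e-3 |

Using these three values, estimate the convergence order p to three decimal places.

p ≈ ln(‖e_5‖/‖e_4‖) / ln(‖e_4‖/‖e_3‖)
  = ln(2.330e-3/2.798e-2) / ln(2.798e-2/1.074e-1)
  = ln(0.0832738) / ln(0.260521)
  = -2.485621 / -1.345072 ≈ 1.847946

1.848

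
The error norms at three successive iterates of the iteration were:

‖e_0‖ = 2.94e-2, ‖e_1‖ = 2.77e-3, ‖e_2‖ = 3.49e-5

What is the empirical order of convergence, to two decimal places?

p ≈ ln(‖e_2‖/‖e_1‖) / ln(‖e_1‖/‖e_0‖)
  = ln(3.49e-5/2.77e-3) / ln(2.77e-3/2.94e-2)
  = ln(0.0125993) / ln(0.0942177)
  = -4.37411 / -2.36215 ≈ 1.85175

1.85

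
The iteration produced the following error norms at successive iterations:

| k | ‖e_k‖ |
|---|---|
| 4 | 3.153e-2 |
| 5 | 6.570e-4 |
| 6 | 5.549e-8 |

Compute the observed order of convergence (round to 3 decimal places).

p ≈ ln(‖e_6‖/‖e_5‖) / ln(‖e_5‖/‖e_4‖)
  = ln(5.549e-8/6.570e-4) / ln(6.570e-4/3.153e-2)
  = ln(8.44597e-05) / ln(0.0208373)
  = -9.379236 / -3.871011 ≈ 2.422942

2.423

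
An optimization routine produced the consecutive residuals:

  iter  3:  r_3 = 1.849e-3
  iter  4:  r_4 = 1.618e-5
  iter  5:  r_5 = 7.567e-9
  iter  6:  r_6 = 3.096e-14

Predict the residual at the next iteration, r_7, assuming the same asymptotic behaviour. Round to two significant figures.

First estimate the order: p ≈ ln(r_6/r_5) / ln(r_5/r_4) = ln(3.096e-14/7.567e-9)/ln(7.567e-9/1.618e-5) = ln(4.09145e-06)/ln(0.000467676) ≈ 1.6180.
Then r_7 ≈ r_6·(r_6/r_5)^p = 3.096e-14·(4.09145e-06)^1.6180 = 3.096e-14·1.91433e-09 ≈ 5.927e-23.

5.9e-23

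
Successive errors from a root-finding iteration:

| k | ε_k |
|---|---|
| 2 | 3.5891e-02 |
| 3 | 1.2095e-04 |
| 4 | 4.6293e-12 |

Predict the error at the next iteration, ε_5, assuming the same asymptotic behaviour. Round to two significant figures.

2.6e-34

First estimate the order: p ≈ ln(ε_4/ε_3) / ln(ε_3/ε_2) = ln(4.6293e-12/1.2095e-04)/ln(1.2095e-04/3.5891e-02) = ln(3.82745e-08)/ln(0.00336993) ≈ 3.0000.
Then ε_5 ≈ ε_4·(ε_4/ε_3)^p = 4.6293e-12·(3.82745e-08)^3.0000 = 4.6293e-12·5.60697e-23 ≈ 2.596e-34.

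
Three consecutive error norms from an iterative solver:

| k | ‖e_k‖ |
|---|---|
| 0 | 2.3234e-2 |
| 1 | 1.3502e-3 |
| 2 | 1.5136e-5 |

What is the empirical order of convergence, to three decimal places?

p ≈ ln(‖e_2‖/‖e_1‖) / ln(‖e_1‖/‖e_0‖)
  = ln(1.5136e-5/1.3502e-3) / ln(1.3502e-3/2.3234e-2)
  = ln(0.0112102) / ln(0.0581131)
  = -4.490931 / -2.845364 ≈ 1.578333

1.578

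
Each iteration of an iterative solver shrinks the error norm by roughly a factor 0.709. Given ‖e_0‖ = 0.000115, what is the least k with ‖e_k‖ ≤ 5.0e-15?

After k steps, ‖e_k‖ ≈ 0.000115·0.709^k.
Need 0.709^k ≤ 5.0e-15/0.000115 = 4.34783e-11.
k ≥ ln(4.34783e-11)/ln(0.709) = -23.8588/-0.34390 = 69.377.
Smallest integer k = 70.

70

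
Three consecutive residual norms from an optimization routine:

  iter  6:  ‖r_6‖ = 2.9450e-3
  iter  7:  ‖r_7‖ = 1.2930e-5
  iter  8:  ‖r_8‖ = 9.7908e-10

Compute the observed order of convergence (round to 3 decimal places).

p ≈ ln(‖r_8‖/‖r_7‖) / ln(‖r_7‖/‖r_6‖)
  = ln(9.7908e-10/1.2930e-5) / ln(1.2930e-5/2.9450e-3)
  = ln(7.57216e-05) / ln(0.00439049)
  = -9.488447 / -5.428314 ≈ 1.747955

1.748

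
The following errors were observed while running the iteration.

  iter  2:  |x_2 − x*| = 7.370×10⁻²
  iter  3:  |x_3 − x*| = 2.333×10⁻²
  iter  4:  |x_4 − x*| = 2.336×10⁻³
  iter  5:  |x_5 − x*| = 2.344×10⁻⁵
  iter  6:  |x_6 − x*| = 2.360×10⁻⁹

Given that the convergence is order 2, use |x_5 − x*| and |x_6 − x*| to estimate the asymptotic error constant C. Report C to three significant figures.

C ≈ |x_6 − x*| / |x_5 − x*|^2
  = 2.360×10⁻⁹ / (2.344×10⁻⁵)^2
  = 2.360×10⁻⁹ / 5.49434e-10 ≈ 4.2953

4.30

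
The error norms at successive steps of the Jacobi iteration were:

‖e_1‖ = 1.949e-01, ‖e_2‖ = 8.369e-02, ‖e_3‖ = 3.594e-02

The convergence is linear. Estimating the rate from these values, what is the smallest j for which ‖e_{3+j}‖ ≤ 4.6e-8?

Rate ρ ≈ ‖e_3‖/‖e_2‖ = 3.594e-02/8.369e-02 = 0.4294.
After j more steps, ‖e_{3+j}‖ ≈ 3.594e-02·ρ^j; need ρ^j ≤ 4.6e-8/3.594e-02 = 1.27991e-06.
j ≥ ln(1.27991e-06)/ln(0.4294) = -13.5687/-0.84537 = 16.051.
So 17 more iterations are needed.

17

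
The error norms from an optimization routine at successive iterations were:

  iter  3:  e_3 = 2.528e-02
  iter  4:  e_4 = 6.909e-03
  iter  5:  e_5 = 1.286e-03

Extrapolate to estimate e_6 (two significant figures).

1.5e-4

First estimate the order: p ≈ ln(e_5/e_4) / ln(e_4/e_3) = ln(1.286e-03/6.909e-03)/ln(6.909e-03/2.528e-02) = ln(0.186134)/ln(0.273299) ≈ 1.2961.
Then e_6 ≈ e_5·(e_5/e_4)^p = 1.286e-03·(0.186134)^1.2961 = 1.286e-03·0.113141 ≈ 0.0001455.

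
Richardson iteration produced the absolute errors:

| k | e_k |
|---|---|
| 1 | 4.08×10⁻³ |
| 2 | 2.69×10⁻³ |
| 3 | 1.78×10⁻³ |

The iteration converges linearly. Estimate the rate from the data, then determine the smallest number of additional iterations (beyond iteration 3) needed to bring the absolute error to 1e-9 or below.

35

Rate ρ ≈ e_3/e_2 = 1.78×10⁻³/2.69×10⁻³ = 0.6617.
After j more steps, e_{3+j} ≈ 1.78×10⁻³·ρ^j; need ρ^j ≤ 1e-9/1.78×10⁻³ = 5.61798e-07.
j ≥ ln(5.61798e-07)/ln(0.6617) = -14.3921/-0.41294 = 34.853.
So 35 more iterations are needed.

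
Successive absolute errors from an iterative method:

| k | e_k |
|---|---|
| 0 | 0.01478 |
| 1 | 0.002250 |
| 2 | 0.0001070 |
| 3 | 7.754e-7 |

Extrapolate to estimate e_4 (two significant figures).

First estimate the order: p ≈ ln(e_3/e_2) / ln(e_2/e_1) = ln(7.754e-7/0.0001070)/ln(0.0001070/0.002250) = ln(0.00724673)/ln(0.0475556) ≈ 1.6177.
Then e_4 ≈ e_3·(e_3/e_2)^p = 7.754e-7·(0.00724673)^1.6177 = 7.754e-7·0.000345423 ≈ 2.678e-10.

2.7e-10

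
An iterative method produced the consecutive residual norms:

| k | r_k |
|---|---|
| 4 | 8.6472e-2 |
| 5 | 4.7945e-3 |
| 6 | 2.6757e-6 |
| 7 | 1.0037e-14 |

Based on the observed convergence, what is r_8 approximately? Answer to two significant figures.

1.5e-36

First estimate the order: p ≈ ln(r_7/r_6) / ln(r_6/r_5) = ln(1.0037e-14/2.6757e-6)/ln(2.6757e-6/4.7945e-3) = ln(3.75117e-09)/ln(0.000558077) ≈ 2.5899.
Then r_8 ≈ r_7·(r_7/r_6)^p = 1.0037e-14·(3.75117e-09)^2.5899 = 1.0037e-14·1.50638e-22 ≈ 1.512e-36.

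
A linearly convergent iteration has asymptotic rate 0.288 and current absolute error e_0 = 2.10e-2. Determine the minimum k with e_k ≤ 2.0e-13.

21

After k steps, e_k ≈ 2.10e-2·0.288^k.
Need 0.288^k ≤ 2.0e-13/2.10e-2 = 9.52381e-12.
k ≥ ln(9.52381e-12)/ln(0.288) = -25.3772/-1.24479 = 20.387.
Smallest integer k = 21.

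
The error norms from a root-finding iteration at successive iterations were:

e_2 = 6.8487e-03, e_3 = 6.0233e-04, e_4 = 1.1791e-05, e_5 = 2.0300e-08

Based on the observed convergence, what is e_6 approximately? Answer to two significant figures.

6.8e-13

First estimate the order: p ≈ ln(e_5/e_4) / ln(e_4/e_3) = ln(2.0300e-08/1.1791e-05)/ln(1.1791e-05/6.0233e-04) = ln(0.00172165)/ln(0.0195756) ≈ 1.6180.
Then e_6 ≈ e_5·(e_5/e_4)^p = 2.0300e-08·(0.00172165)^1.6180 = 2.0300e-08·3.371e-05 ≈ 6.843e-13.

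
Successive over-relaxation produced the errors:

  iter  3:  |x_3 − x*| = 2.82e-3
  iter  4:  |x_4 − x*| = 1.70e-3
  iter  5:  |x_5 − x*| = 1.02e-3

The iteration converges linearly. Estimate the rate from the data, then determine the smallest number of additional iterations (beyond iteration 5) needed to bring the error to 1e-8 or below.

Rate ρ ≈ |x_5 − x*|/|x_4 − x*| = 1.02e-3/1.70e-3 = 0.6000.
After j more steps, |x_{5+j} − x*| ≈ 1.02e-3·ρ^j; need ρ^j ≤ 1e-8/1.02e-3 = 9.80392e-06.
j ≥ ln(9.80392e-06)/ln(0.6000) = -11.5327/-0.51083 = 22.576.
So 23 more iterations are needed.

23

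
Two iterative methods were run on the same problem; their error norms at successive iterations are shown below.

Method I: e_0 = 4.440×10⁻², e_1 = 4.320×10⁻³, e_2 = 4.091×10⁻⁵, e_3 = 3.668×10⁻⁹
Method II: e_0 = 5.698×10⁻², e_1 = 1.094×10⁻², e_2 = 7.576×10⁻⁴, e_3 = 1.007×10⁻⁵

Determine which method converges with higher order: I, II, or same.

Method I: p ≈ ln(3.668×10⁻⁹/4.091×10⁻⁵)/ln(4.091×10⁻⁵/4.320×10⁻³) ≈ 2.00.
Method II: p ≈ ln(1.007×10⁻⁵/7.576×10⁻⁴)/ln(7.576×10⁻⁴/1.094×10⁻²) ≈ 1.62.
Method I has the higher order (≈2.0 vs ≈1.6).

I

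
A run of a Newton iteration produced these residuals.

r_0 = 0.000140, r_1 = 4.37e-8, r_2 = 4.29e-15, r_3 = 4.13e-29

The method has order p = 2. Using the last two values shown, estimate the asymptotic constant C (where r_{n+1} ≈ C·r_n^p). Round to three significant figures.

2.24

C ≈ r_3 / r_2^2
  = 4.13e-29 / (4.29e-15)^2
  = 4.13e-29 / 1.84041e-29 ≈ 2.2441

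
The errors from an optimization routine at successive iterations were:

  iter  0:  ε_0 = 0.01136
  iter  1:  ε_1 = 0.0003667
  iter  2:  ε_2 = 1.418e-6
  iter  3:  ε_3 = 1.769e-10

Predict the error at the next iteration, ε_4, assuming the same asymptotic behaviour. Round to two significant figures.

First estimate the order: p ≈ ln(ε_3/ε_2) / ln(ε_2/ε_1) = ln(1.769e-10/1.418e-6)/ln(1.418e-6/0.0003667) = ln(0.000124753)/ln(0.00386692) ≈ 1.6181.
Then ε_4 ≈ ε_3·(ε_3/ε_2)^p = 1.769e-10·(0.000124753)^1.6181 = 1.769e-10·4.8197e-07 ≈ 8.526e-17.

8.5e-17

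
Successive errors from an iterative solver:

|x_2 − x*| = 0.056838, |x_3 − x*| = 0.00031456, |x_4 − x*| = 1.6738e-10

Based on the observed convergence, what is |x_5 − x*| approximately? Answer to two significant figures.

6.1e-28

First estimate the order: p ≈ ln(|x_4 − x*|/|x_3 − x*|) / ln(|x_3 − x*|/|x_2 − x*|) = ln(1.6738e-10/0.00031456)/ln(0.00031456/0.056838) = ln(5.32108e-07)/ln(0.00553433) ≈ 2.7799.
Then |x_5 − x*| ≈ |x_4 − x*|·(|x_4 − x*|/|x_3 − x*|)^p = 1.6738e-10·(5.32108e-07)^2.7799 = 1.6738e-10·3.62165e-18 ≈ 6.062e-28.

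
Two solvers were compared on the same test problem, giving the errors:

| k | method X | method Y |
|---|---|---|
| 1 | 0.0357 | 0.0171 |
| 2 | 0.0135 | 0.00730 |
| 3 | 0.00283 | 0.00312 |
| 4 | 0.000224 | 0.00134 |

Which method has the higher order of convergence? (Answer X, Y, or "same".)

Method X: p ≈ ln(0.000224/0.00283)/ln(0.00283/0.0135) ≈ 1.62.
Method Y: p ≈ ln(0.00134/0.00312)/ln(0.00312/0.00730) ≈ 0.99.
Method X has the higher order (≈1.6 vs ≈1.0).

X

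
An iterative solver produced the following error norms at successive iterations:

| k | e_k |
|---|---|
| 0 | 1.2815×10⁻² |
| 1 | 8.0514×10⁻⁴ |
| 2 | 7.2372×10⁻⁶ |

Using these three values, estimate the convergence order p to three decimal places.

1.703

p ≈ ln(e_2/e_1) / ln(e_1/e_0)
  = ln(7.2372×10⁻⁶/8.0514×10⁻⁴) / ln(8.0514×10⁻⁴/1.2815×10⁻²)
  = ln(0.00898875) / ln(0.0628279)
  = -4.711781 / -2.767356 ≈ 1.702629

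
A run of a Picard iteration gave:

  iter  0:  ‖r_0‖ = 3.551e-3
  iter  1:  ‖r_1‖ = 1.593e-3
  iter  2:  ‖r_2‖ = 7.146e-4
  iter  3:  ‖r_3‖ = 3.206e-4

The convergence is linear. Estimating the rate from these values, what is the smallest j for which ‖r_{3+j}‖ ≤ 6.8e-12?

23

Rate ρ ≈ ‖r_3‖/‖r_2‖ = 3.206e-4/7.146e-4 = 0.4486.
After j more steps, ‖r_{3+j}‖ ≈ 3.206e-4·ρ^j; need ρ^j ≤ 6.8e-12/3.206e-4 = 2.12102e-08.
j ≥ ln(2.12102e-08)/ln(0.4486) = -17.6688/-0.80162 = 22.041.
So 23 more iterations are needed.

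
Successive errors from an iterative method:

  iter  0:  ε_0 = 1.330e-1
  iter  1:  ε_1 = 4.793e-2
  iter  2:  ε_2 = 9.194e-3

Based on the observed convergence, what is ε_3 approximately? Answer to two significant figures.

First estimate the order: p ≈ ln(ε_2/ε_1) / ln(ε_1/ε_0) = ln(9.194e-3/4.793e-2)/ln(4.793e-2/1.330e-1) = ln(0.191821)/ln(0.360376) ≈ 1.6179.
Then ε_3 ≈ ε_2·(ε_2/ε_1)^p = 9.194e-3·(0.191821)^1.6179 = 9.194e-3·0.0691509 ≈ 0.0006358.

6.4e-4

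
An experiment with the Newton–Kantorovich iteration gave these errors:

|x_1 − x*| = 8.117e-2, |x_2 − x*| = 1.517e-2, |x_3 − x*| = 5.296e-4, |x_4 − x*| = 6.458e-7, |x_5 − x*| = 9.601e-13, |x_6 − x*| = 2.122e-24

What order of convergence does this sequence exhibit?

Consecutive ratios: |x_6 − x*|/|x_5 − x*| = 2.122e-24/9.601e-13 = 2.21019e-12, |x_5 − x*|/|x_4 − x*| = 9.601e-13/6.458e-7 = 1.48668e-06.
p ≈ ln(2.21019e-12)/ln(1.48668e-06) = -26.8379/-13.4190 ≈ 2.00.
So the convergence is quadratic (order 2).

2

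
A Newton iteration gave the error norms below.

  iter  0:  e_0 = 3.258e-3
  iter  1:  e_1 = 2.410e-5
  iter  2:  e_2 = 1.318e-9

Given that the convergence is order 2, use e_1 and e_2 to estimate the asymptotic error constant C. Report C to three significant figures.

2.27

C ≈ e_2 / e_1^2
  = 1.318e-9 / (2.410e-5)^2
  = 1.318e-9 / 5.8081e-10 ≈ 2.2692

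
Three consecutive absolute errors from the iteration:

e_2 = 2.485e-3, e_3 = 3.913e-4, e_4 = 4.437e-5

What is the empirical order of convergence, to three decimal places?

p ≈ ln(e_4/e_3) / ln(e_3/e_2)
  = ln(4.437e-5/3.913e-4) / ln(3.913e-4/2.485e-3)
  = ln(0.113391) / ln(0.157465)
  = -2.176913 / -1.848552 ≈ 1.177631

1.178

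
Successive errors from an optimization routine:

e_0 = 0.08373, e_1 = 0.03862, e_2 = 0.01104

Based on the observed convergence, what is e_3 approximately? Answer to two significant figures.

1.5e-3

First estimate the order: p ≈ ln(e_2/e_1) / ln(e_1/e_0) = ln(0.01104/0.03862)/ln(0.03862/0.08373) = ln(0.285862)/ln(0.461244) ≈ 1.6182.
Then e_3 ≈ e_2·(e_2/e_1)^p = 0.01104·(0.285862)^1.6182 = 0.01104·0.131811 ≈ 0.001455.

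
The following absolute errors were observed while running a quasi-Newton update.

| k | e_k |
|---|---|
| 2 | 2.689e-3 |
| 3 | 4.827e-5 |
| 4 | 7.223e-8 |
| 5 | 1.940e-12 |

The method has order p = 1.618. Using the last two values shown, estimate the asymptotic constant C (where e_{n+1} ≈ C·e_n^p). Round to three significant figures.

0.696

C ≈ e_5 / e_4^1.618
  = 1.940e-12 / (7.223e-8)^1.618
  = 1.940e-12 / 2.78872e-12 ≈ 0.69566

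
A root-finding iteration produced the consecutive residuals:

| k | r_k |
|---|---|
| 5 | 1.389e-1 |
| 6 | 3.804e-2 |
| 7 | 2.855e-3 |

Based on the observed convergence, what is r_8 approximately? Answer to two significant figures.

1.6e-5

First estimate the order: p ≈ ln(r_7/r_6) / ln(r_6/r_5) = ln(2.855e-3/3.804e-2)/ln(3.804e-2/1.389e-1) = ln(0.0750526)/ln(0.273866) ≈ 1.9995.
Then r_8 ≈ r_7·(r_7/r_6)^p = 2.855e-3·(0.0750526)^1.9995 = 2.855e-3·0.00564019 ≈ 1.61e-05.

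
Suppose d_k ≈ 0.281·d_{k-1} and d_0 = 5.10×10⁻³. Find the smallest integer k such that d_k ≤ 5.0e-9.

11

After k steps, d_k ≈ 5.10×10⁻³·0.281^k.
Need 0.281^k ≤ 5.0e-9/5.10×10⁻³ = 9.80392e-07.
k ≥ ln(9.80392e-07)/ln(0.281) = -13.8353/-1.26940 = 10.899.
Smallest integer k = 11.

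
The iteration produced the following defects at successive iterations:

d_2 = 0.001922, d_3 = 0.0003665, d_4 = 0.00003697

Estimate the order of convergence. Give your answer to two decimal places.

1.38

p ≈ ln(d_4/d_3) / ln(d_3/d_2)
  = ln(0.00003697/0.0003665) / ln(0.0003665/0.001922)
  = ln(0.100873) / ln(0.190687)
  = -2.29389 / -1.65712 ≈ 1.38426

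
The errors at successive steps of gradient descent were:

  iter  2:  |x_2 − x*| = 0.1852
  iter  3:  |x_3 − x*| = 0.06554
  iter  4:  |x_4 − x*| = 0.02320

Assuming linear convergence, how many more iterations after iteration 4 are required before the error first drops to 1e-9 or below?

17

Rate ρ ≈ |x_4 − x*|/|x_3 − x*| = 0.02320/0.06554 = 0.3540.
After j more steps, |x_{4+j} − x*| ≈ 0.02320·ρ^j; need ρ^j ≤ 1e-9/0.02320 = 4.31034e-08.
j ≥ ln(4.31034e-08)/ln(0.3540) = -16.9597/-1.03846 = 16.332.
So 17 more iterations are needed.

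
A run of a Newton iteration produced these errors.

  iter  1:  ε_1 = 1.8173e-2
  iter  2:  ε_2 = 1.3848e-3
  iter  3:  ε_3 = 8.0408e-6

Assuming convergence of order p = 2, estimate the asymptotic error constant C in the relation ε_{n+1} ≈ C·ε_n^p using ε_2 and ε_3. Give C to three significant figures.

4.19

C ≈ ε_3 / ε_2^2
  = 8.0408e-6 / (1.3848e-3)^2
  = 8.0408e-6 / 1.91767e-06 ≈ 4.193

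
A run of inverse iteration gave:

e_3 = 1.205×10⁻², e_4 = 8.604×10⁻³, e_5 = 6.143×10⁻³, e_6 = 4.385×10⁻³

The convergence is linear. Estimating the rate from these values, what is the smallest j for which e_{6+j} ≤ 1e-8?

39

Rate ρ ≈ e_6/e_5 = 4.385×10⁻³/6.143×10⁻³ = 0.7138.
After j more steps, e_{6+j} ≈ 4.385×10⁻³·ρ^j; need ρ^j ≤ 1e-8/4.385×10⁻³ = 2.2805e-06.
j ≥ ln(2.2805e-06)/ln(0.7138) = -12.9911/-0.33715 = 38.532.
So 39 more iterations are needed.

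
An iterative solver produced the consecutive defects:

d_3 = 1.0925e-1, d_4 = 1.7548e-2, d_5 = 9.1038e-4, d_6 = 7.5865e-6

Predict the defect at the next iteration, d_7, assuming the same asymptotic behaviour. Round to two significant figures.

First estimate the order: p ≈ ln(d_6/d_5) / ln(d_5/d_4) = ln(7.5865e-6/9.1038e-4)/ln(9.1038e-4/1.7548e-2) = ln(0.00833333)/ln(0.0518794) ≈ 1.6180.
Then d_7 ≈ d_6·(d_6/d_5)^p = 7.5865e-6·(0.00833333)^1.6180 = 7.5865e-6·0.000432399 ≈ 3.28e-09.

3.3e-9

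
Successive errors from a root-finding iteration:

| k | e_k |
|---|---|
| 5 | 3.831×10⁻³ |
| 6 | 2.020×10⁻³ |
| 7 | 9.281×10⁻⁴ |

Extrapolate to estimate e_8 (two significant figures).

3.6e-4

First estimate the order: p ≈ ln(e_7/e_6) / ln(e_6/e_5) = ln(9.281×10⁻⁴/2.020×10⁻³)/ln(2.020×10⁻³/3.831×10⁻³) = ln(0.459455)/ln(0.527277) ≈ 1.2151.
Then e_8 ≈ e_7·(e_7/e_6)^p = 9.281×10⁻⁴·(0.459455)^1.2151 = 9.281×10⁻⁴·0.388679 ≈ 0.0003607.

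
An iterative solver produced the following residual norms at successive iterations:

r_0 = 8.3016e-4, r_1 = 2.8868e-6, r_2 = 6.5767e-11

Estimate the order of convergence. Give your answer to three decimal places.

1.888

p ≈ ln(r_2/r_1) / ln(r_1/r_0)
  = ln(6.5767e-11/2.8868e-6) / ln(2.8868e-6/8.3016e-4)
  = ln(2.2782e-05) / ln(0.0034774)
  = -10.689540 / -5.661470 ≈ 1.888121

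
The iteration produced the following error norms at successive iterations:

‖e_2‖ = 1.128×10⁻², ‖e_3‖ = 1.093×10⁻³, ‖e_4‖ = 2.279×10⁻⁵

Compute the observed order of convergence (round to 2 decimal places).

p ≈ ln(‖e_4‖/‖e_3‖) / ln(‖e_3‖/‖e_2‖)
  = ln(2.279×10⁻⁵/1.093×10⁻³) / ln(1.093×10⁻³/1.128×10⁻²)
  = ln(0.0208509) / ln(0.0968972)
  = -3.87036 / -2.33410 ≈ 1.65818

1.66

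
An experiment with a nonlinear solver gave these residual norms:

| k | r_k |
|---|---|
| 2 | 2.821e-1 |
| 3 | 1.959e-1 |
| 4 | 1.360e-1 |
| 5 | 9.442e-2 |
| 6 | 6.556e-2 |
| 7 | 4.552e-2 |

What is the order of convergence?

Consecutive ratios: r_7/r_6 = 4.552e-2/6.556e-2 = 0.694326, r_6/r_5 = 6.556e-2/9.442e-2 = 0.694344.
p ≈ ln(0.694326)/ln(0.694344) = -0.3648/-0.3648 ≈ 1.00.
So the convergence is linear (order 1).

1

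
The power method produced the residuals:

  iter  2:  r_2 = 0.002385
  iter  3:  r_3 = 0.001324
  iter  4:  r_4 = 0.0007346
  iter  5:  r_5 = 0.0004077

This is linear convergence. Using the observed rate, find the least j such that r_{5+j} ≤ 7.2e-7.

11

Rate ρ ≈ r_5/r_4 = 0.0004077/0.0007346 = 0.5550.
After j more steps, r_{5+j} ≈ 0.0004077·ρ^j; need ρ^j ≤ 7.2e-7/0.0004077 = 0.001766.
j ≥ ln(0.001766)/ln(0.5550) = -6.3390/-0.58879 = 10.766.
So 11 more iterations are needed.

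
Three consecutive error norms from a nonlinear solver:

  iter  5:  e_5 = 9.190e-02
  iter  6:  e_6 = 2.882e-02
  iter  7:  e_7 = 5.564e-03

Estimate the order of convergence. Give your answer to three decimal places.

1.418

p ≈ ln(e_7/e_6) / ln(e_6/e_5)
  = ln(5.564e-03/2.882e-02) / ln(2.882e-02/9.190e-02)
  = ln(0.19306) / ln(0.313602)
  = -1.644754 / -1.159631 ≈ 1.418343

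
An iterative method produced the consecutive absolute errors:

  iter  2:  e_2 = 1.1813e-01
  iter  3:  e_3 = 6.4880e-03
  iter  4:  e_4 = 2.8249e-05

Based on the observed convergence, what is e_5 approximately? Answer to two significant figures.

1.1e-9

First estimate the order: p ≈ ln(e_4/e_3) / ln(e_3/e_2) = ln(2.8249e-05/6.4880e-03)/ln(6.4880e-03/1.1813e-01) = ln(0.00435404)/ln(0.0549225) ≈ 1.8735.
Then e_5 ≈ e_4·(e_4/e_3)^p = 2.8249e-05·(0.00435404)^1.8735 = 2.8249e-05·3.77107e-05 ≈ 1.065e-09.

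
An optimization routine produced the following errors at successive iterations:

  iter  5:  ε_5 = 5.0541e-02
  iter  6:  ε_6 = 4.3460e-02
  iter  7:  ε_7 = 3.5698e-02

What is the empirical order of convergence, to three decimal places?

1.303

p ≈ ln(ε_7/ε_6) / ln(ε_6/ε_5)
  = ln(3.5698e-02/4.3460e-02) / ln(4.3460e-02/5.0541e-02)
  = ln(0.821399) / ln(0.859896)
  = -0.196746 / -0.150944 ≈ 1.303437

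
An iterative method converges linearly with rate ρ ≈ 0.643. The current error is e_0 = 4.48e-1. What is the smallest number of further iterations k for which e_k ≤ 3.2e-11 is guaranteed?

53

After k steps, e_k ≈ 4.48e-1·0.643^k.
Need 0.643^k ≤ 3.2e-11/4.48e-1 = 7.14286e-11.
k ≥ ln(7.14286e-11)/ln(0.643) = -23.3623/-0.44161 = 52.903.
Smallest integer k = 53.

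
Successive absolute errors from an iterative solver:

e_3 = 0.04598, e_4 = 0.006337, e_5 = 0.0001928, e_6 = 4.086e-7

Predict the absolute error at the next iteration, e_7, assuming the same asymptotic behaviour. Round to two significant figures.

7.9e-12

First estimate the order: p ≈ ln(e_6/e_5) / ln(e_5/e_4) = ln(4.086e-7/0.0001928)/ln(0.0001928/0.006337) = ln(0.00211929)/ln(0.0304245) ≈ 1.7628.
Then e_7 ≈ e_6·(e_6/e_5)^p = 4.086e-7·(0.00211929)^1.7628 = 4.086e-7·1.93468e-05 ≈ 7.905e-12.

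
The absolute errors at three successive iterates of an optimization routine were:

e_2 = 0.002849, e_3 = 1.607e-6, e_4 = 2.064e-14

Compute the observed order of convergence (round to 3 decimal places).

p ≈ ln(e_4/e_3) / ln(e_3/e_2)
  = ln(2.064e-14/1.607e-6) / ln(1.607e-6/0.002849)
  = ln(1.28438e-08) / ln(0.000564058)
  = -18.170405 / -7.480353 ≈ 2.429084

2.429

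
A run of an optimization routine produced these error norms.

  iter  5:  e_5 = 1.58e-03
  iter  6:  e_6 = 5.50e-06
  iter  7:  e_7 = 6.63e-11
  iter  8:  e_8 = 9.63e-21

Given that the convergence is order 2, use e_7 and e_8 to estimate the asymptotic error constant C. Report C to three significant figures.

C ≈ e_8 / e_7^2
  = 9.63e-21 / (6.63e-11)^2
  = 9.63e-21 / 4.39569e-21 ≈ 2.1908

2.19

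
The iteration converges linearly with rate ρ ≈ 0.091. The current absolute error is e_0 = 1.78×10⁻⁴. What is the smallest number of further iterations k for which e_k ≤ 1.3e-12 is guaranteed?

After k steps, e_k ≈ 1.78×10⁻⁴·0.091^k.
Need 0.091^k ≤ 1.3e-12/1.78×10⁻⁴ = 7.30337e-09.
k ≥ ln(7.30337e-09)/ln(0.091) = -18.7349/-2.39690 = 7.816.
Smallest integer k = 8.

8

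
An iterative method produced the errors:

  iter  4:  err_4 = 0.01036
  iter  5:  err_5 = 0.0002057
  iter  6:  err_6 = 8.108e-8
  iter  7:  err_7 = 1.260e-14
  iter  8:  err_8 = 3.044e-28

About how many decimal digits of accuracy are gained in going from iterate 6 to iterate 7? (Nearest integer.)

Digits gained ≈ log₁₀(err_6/err_7) = log₁₀(8.108e-8/1.260e-14) = log₁₀(6.43492e+06) ≈ 6.809.

7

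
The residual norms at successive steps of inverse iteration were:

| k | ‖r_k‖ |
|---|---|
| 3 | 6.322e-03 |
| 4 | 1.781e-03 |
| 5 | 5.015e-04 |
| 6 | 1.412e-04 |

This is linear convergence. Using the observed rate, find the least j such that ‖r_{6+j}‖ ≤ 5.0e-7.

Rate ρ ≈ ‖r_6‖/‖r_5‖ = 1.412e-04/5.015e-04 = 0.2816.
After j more steps, ‖r_{6+j}‖ ≈ 1.412e-04·ρ^j; need ρ^j ≤ 5.0e-7/1.412e-04 = 0.00354108.
j ≥ ln(0.00354108)/ln(0.2816) = -5.6433/-1.26727 = 4.453.
So 5 more iterations are needed.

5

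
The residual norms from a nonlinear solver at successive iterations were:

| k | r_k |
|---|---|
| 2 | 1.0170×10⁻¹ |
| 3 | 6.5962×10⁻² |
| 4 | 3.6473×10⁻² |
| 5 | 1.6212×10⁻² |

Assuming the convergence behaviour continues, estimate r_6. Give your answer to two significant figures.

5.3e-3

First estimate the order: p ≈ ln(r_5/r_4) / ln(r_4/r_3) = ln(1.6212×10⁻²/3.6473×10⁻²)/ln(3.6473×10⁻²/6.5962×10⁻²) = ln(0.444493)/ln(0.55294) ≈ 1.3685.
Then r_6 ≈ r_5·(r_5/r_4)^p = 1.6212×10⁻²·(0.444493)^1.3685 = 1.6212×10⁻²·0.329688 ≈ 0.005345.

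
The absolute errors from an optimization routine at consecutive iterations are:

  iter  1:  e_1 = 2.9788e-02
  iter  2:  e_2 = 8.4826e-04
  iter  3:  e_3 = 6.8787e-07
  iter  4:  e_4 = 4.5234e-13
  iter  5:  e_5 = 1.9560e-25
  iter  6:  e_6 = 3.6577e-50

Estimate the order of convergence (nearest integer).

Consecutive ratios: e_6/e_5 = 3.6577e-50/1.9560e-25 = 1.86999e-25, e_5/e_4 = 1.9560e-25/4.5234e-13 = 4.32418e-13.
p ≈ ln(1.86999e-25)/ln(4.32418e-13) = -56.9387/-28.4694 ≈ 2.00.
So the convergence is quadratic (order 2).

2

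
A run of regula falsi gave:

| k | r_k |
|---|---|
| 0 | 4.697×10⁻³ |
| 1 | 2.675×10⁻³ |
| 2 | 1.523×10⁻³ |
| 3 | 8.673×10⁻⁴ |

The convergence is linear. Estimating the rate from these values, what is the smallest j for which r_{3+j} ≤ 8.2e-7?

Rate ρ ≈ r_3/r_2 = 8.673×10⁻⁴/1.523×10⁻³ = 0.5695.
After j more steps, r_{3+j} ≈ 8.673×10⁻⁴·ρ^j; need ρ^j ≤ 8.2e-7/8.673×10⁻⁴ = 0.000945463.
j ≥ ln(0.000945463)/ln(0.5695) = -6.9638/-0.56300 = 12.369.
So 13 more iterations are needed.

13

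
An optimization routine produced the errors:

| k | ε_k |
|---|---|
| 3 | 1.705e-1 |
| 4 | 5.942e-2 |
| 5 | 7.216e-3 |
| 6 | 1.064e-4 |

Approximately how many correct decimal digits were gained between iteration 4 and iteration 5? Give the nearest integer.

1

Digits gained ≈ log₁₀(ε_4/ε_5) = log₁₀(5.942e-2/7.216e-3) = log₁₀(8.23448) ≈ 0.916.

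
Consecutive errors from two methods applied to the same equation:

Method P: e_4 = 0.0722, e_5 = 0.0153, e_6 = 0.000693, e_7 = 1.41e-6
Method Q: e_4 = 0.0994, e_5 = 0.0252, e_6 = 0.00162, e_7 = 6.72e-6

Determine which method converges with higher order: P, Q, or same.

same

Method P: p ≈ ln(1.41e-6/0.000693)/ln(0.000693/0.0153) ≈ 2.00.
Method Q: p ≈ ln(6.72e-6/0.00162)/ln(0.00162/0.0252) ≈ 2.00.
Both orders ≈ 2.0 — effectively the same.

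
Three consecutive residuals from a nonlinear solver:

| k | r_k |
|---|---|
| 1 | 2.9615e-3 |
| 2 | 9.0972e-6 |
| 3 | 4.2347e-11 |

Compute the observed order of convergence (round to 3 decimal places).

p ≈ ln(r_3/r_2) / ln(r_2/r_1)
  = ln(4.2347e-11/9.0972e-6) / ln(9.0972e-6/2.9615e-3)
  = ln(4.65495e-06) / ln(0.00307182)
  = -12.277579 / -5.785485 ≈ 2.122135

2.122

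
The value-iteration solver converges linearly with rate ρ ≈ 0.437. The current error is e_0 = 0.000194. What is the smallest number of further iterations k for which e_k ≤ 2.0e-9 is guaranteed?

After k steps, e_k ≈ 0.000194·0.437^k.
Need 0.437^k ≤ 2.0e-9/0.000194 = 1.03093e-05.
k ≥ ln(1.03093e-05)/ln(0.437) = -11.4825/-0.82782 = 13.871.
Smallest integer k = 14.

14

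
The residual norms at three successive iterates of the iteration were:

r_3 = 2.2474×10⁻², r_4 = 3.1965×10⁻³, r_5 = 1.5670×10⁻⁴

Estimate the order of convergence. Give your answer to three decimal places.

p ≈ ln(r_5/r_4) / ln(r_4/r_3)
  = ln(1.5670×10⁻⁴/3.1965×10⁻³) / ln(3.1965×10⁻³/2.2474×10⁻²)
  = ln(0.0490224) / ln(0.142231)
  = -3.015478 / -1.950303 ≈ 1.546159

1.546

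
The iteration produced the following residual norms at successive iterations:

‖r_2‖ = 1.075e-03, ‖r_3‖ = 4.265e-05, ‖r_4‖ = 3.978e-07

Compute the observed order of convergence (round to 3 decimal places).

p ≈ ln(‖r_4‖/‖r_3‖) / ln(‖r_3‖/‖r_2‖)
  = ln(3.978e-07/4.265e-05) / ln(4.265e-05/1.075e-03)
  = ln(0.00932708) / ln(0.0396744)
  = -4.674833 / -3.227049 ≈ 1.448640

1.449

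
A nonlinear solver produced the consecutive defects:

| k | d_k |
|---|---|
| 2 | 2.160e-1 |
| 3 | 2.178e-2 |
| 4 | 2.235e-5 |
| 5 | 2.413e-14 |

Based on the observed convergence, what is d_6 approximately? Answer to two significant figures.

3.0e-41

First estimate the order: p ≈ ln(d_5/d_4) / ln(d_4/d_3) = ln(2.413e-14/2.235e-5)/ln(2.235e-5/2.178e-2) = ln(1.07964e-09)/ln(0.00102617) ≈ 3.0001.
Then d_6 ≈ d_5·(d_5/d_4)^p = 2.413e-14·(1.07964e-09)^3.0001 = 2.413e-14·1.25586e-27 ≈ 3.03e-41.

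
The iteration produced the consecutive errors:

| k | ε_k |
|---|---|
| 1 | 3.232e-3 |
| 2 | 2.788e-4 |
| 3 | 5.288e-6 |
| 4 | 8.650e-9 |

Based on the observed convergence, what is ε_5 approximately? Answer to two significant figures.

First estimate the order: p ≈ ln(ε_4/ε_3) / ln(ε_3/ε_2) = ln(8.650e-9/5.288e-6)/ln(5.288e-6/2.788e-4) = ln(0.00163578)/ln(0.018967) ≈ 1.6180.
Then ε_5 ≈ ε_4·(ε_4/ε_3)^p = 8.650e-9·(0.00163578)^1.6180 = 8.650e-9·3.10318e-05 ≈ 2.684e-13.

2.7e-13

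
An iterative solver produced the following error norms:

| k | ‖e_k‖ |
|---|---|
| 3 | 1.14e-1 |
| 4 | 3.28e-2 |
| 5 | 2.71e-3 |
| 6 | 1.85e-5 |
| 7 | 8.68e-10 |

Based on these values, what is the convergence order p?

Consecutive ratios: ‖e_7‖/‖e_6‖ = 8.68e-10/1.85e-5 = 4.69189e-05, ‖e_6‖/‖e_5‖ = 1.85e-5/2.71e-3 = 0.00682657.
p ≈ ln(4.69189e-05)/ln(0.00682657) = -9.9671/-4.9869 ≈ 2.00.
So the convergence is quadratic (order 2).

2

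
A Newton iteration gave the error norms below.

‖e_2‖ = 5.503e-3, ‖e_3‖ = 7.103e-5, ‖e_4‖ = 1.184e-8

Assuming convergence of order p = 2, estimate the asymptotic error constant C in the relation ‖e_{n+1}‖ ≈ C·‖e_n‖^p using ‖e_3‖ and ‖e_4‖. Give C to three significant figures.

2.35

C ≈ ‖e_4‖ / ‖e_3‖^2
  = 1.184e-8 / (7.103e-5)^2
  = 1.184e-8 / 5.04526e-09 ≈ 2.3468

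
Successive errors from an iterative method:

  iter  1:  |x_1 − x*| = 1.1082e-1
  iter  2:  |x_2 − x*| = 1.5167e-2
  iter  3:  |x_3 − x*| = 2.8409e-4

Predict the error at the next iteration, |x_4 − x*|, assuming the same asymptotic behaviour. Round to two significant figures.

First estimate the order: p ≈ ln(|x_3 − x*|/|x_2 − x*|) / ln(|x_2 − x*|/|x_1 − x*|) = ln(2.8409e-4/1.5167e-2)/ln(1.5167e-2/1.1082e-1) = ln(0.0187308)/ln(0.136862) ≈ 2.0000.
Then |x_4 − x*| ≈ |x_3 − x*|·(|x_3 − x*|/|x_2 − x*|)^p = 2.8409e-4·(0.0187308)^2.0000 = 2.8409e-4·0.000350843 ≈ 9.967e-08.

1.0e-7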